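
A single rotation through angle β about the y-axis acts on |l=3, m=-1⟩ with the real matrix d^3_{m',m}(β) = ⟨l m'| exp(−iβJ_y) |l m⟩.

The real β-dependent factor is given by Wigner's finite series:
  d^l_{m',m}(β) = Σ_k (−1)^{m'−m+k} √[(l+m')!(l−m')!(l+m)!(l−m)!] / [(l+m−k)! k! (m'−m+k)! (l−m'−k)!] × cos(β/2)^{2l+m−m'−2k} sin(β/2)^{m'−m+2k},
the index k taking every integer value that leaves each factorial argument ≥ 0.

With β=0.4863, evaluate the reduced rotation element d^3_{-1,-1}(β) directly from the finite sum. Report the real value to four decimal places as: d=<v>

d=0.4435

d^3_{-1,-1}(β=0.4863) via Wigner's sum:
With c≡cos(β/2)=0.970584 and s≡sin(β/2)=0.240761, N=[2·24·2·24]^{1/2}=48.000000
k∈{0,1,2} keeps every argument non-negative
  k=0: (−1)^0·48.0000/(48)·0.9706^6·0.2408^0 = +0.835988
  k=1: (−1)^1·48.0000/(6)·0.9706^4·0.2408^2 = -0.411525
  k=2: (−1)^2·48.0000/(8)·0.9706^2·0.2408^4 = +0.018992
d^3_{-1,-1}(0.4863) = +0.835988 -0.411525 +0.018992 = +0.443454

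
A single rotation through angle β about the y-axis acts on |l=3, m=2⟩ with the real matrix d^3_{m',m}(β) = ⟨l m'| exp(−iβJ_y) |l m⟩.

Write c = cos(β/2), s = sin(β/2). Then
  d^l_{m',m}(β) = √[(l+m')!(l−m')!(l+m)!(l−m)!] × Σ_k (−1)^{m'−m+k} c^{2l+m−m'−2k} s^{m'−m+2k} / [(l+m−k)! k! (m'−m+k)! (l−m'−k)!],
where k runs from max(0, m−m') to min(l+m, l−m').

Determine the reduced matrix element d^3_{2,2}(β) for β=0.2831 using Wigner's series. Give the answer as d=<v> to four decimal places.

d^3_{2,2}(β=0.2831) via Wigner's sum:
c=cos(0.2831/2)=0.989999, s=sin(0.2831/2)=0.141078; N=√[120·1·120·1]=120.000000
The bounds max(0,m−m')=0 and min(l+m,l−m')=1 give 2 terms
  k=0: (−1)^0·120.0000/(120)·0.9900^6·0.1411^0 = +0.941472
  k=1: (−1)^1·120.0000/(24)·0.9900^4·0.1411^2 = -0.095593
d^3_{2,2}(0.2831) = +0.941472 -0.095593 = +0.845879

d=0.8459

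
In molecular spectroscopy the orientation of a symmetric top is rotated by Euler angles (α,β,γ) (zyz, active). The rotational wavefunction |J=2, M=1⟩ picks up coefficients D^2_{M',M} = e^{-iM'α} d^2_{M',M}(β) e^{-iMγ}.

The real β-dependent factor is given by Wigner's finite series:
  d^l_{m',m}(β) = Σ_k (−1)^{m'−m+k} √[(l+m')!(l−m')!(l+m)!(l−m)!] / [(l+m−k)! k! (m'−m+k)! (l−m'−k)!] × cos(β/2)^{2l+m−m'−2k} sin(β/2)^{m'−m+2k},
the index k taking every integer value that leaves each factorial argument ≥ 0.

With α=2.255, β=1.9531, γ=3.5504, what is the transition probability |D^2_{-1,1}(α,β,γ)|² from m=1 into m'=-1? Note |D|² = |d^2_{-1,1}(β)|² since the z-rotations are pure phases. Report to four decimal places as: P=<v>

P=0.0304

First d^2_{-1,1}(β=1.9531), then the phase factors e^{-i(-1)α} and e^{-i(1)γ}:
With c≡cos(β/2)=0.559884 and s≡sin(β/2)=0.828571, N=[1·6·6·1]^{1/2}=6.000000
The bounds max(0,m−m')=2 and min(l+m,l−m')=3 give 2 terms
  k=2: (−1)^0·6.0000/(2)·0.5599^2·0.8286^2 = +0.645620
  k=3: (−1)^1·6.0000/(6)·0.5599^0·0.8286^4 = -0.471323
d^2_{-1,1}(1.9531) = +0.645620 -0.471323 = +0.174298
|D^2_{-1,1}|² = |d^2_{-1,1}(β)|² = (+0.174298)² = 0.030380 (the z-rotation phases have unit modulus)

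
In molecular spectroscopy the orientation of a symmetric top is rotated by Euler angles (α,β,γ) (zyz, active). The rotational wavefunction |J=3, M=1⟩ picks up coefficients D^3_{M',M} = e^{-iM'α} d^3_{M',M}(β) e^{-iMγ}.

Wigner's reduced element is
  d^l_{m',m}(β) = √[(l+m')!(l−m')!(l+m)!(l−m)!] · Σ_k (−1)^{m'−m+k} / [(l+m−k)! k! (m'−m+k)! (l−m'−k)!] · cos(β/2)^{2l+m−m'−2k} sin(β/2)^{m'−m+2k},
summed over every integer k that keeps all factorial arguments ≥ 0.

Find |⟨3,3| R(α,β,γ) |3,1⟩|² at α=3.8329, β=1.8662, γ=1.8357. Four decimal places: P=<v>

First d^3_{3,1}(β=1.8662), then the phase factors e^{-i(3)α} and e^{-i(1)γ}:
Half-angle: c=0.595346, s=0.803469. N=√(720·1·24·2)=185.903201
k∈{0} keeps every argument non-negative
  k=0: (−1)^2·185.9032/(48)·0.5953^4·0.8035^2 = +0.314096
d^3_{3,1}(1.8662) = +0.314096
|D^3_{3,1}|² = |d^3_{3,1}(β)|² = (+0.314096)² = 0.098656 (the z-rotation phases have unit modulus)

P=0.0987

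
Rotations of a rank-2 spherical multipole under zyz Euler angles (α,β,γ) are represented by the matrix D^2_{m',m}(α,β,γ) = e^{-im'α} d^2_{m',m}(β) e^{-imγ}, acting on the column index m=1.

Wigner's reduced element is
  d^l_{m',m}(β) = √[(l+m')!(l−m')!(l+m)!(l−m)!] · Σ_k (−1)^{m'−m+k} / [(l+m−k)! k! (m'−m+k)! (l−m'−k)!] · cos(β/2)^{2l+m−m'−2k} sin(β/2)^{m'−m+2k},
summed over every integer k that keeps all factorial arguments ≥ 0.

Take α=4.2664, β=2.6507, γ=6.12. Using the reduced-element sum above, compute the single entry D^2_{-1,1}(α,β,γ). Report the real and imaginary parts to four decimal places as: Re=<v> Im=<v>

Re=0.2006 Im=0.6902

First d^2_{-1,1}(β=2.6507), then the phase factors e^{-i(-1)α} and e^{-i(1)γ}:
c=cos(2.6507/2)=0.242989, s=sin(2.6507/2)=0.970029; N=√[1·6·6·1]=6.000000
k: max(0,(1)−(-1))=2 … min(2+(1),2−(-1))=3
  k=2: (−1)^0·6.0000/(2)·0.2430^2·0.9700^2 = +0.166673
  k=3: (−1)^1·6.0000/(6)·0.2430^0·0.9700^4 = -0.885399
d^2_{-1,1}(2.6507) = +0.166673 -0.885399 = -0.718726
D = (-0.431350-0.902185i)·(-0.718726)·(+0.986715+0.162462i) = +0.200560+0.690176i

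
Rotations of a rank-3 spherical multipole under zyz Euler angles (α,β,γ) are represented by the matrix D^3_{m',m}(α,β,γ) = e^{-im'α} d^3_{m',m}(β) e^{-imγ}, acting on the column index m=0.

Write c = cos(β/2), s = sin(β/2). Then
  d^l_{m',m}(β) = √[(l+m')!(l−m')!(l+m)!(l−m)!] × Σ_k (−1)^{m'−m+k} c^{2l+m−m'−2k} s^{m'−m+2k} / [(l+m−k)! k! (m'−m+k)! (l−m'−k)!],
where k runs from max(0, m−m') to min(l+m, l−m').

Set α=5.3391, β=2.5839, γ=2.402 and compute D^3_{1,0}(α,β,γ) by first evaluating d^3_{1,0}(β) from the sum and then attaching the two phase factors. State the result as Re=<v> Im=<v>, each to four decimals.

Split into d^3_{1,0}(β=2.5839) × two z-phases.
With c≡cos(β/2)=0.275247 and s≡sin(β/2)=0.961374, N=[24·2·6·6]^{1/2}=41.569219
Admissible k: 0..2 (factorial args all ≥0)
  k=0: (−1)^1·41.5692/(12)·0.2752^5·0.9614^1 = -0.005261
  k=1: (−1)^2·41.5692/(4)·0.2752^3·0.9614^3 = +0.192555
  k=2: (−1)^3·41.5692/(12)·0.2752^1·0.9614^5 = -0.783022
d^3_{1,0}(2.5839) = -0.005261 +0.192555 -0.783022 = -0.595728
D = (+0.586484+0.809961i)·(-0.595728)·(+1.000000+0.000000i) = -0.349385-0.482516i

Re=-0.3494 Im=-0.4825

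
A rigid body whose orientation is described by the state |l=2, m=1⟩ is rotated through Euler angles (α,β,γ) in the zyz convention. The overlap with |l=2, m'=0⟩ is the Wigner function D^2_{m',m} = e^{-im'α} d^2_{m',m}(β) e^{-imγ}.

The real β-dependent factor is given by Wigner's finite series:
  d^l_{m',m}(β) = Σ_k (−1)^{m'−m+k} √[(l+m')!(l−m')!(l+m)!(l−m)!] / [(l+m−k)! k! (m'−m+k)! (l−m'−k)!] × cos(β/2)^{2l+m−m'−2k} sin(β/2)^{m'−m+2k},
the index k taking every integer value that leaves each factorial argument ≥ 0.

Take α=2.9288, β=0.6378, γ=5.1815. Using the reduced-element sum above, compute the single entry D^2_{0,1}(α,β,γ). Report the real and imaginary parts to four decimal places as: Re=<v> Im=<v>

Re=0.2649 Im=0.5226

Split into d^2_{0,1}(β=0.6378) × two z-phases.
With c≡cos(β/2)=0.949581 and s≡sin(β/2)=0.313522, N=[2·2·6·1]^{1/2}=4.898979
k∈{1,2} keeps every argument non-negative
  k=1: (−1)^0·4.8990/(2)·0.9496^3·0.3135^1 = +0.657567
  k=2: (−1)^1·4.8990/(2)·0.9496^1·0.3135^3 = -0.071682
d^2_{0,1}(0.6378) = +0.657567 -0.071682 = +0.585884
Phases: e^{-i·(0)·2.9288}=+1.000000+0.000000i, e^{-i·(1)·5.1815}=+0.452094+0.891971i ⇒ D=+0.264874+0.522592i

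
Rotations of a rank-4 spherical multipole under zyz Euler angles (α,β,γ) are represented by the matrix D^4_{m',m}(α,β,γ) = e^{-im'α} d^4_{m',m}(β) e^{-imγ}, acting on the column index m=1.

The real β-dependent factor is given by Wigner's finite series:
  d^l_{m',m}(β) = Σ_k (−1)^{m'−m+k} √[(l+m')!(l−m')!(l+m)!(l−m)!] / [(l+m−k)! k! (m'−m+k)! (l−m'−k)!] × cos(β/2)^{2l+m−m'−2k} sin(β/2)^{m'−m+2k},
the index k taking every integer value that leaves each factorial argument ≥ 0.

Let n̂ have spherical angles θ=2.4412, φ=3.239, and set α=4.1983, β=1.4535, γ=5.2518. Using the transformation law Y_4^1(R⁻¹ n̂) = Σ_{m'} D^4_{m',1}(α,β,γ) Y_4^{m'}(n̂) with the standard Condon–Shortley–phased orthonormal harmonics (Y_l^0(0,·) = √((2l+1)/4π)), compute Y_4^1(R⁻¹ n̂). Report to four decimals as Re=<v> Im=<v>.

Need the full column D^4_{m',1} for m'=−4..4 at α=4.1983, β=1.4535, γ=5.2518.
cos(β/2)=0.747338, sin(β/2)=0.664444
d^4_{-4,1}: single k=5 term ⇒ +0.404518;  D = +0.209995-0.345741i
d^4_{-3,1}: k∈[4..5] ⇒ +0.804306 -0.381466 = +0.422840;  D = +0.206746+0.368849i
d^4_{-2,1}: k∈[3..5] ⇒ +0.967109 -1.146700 +0.181286 = +0.001694;  D = -0.001694-0.000005i
d^4_{-1,1}: k∈[2..5] ⇒ +0.769164 -1.823994 +0.720903 -0.037990 = -0.371917;  D = -0.183925+0.323255i
d^4_{0,1}: k∈[1..4] ⇒ +0.386894 -1.834960 +1.450474 -0.191092 = -0.188684;  D = -0.096914-0.161893i
d^4_{1,1}: k∈[0..3] ⇒ +0.097305 -1.153746 +1.823994 -0.480602 = +0.286951;  D = -0.286859+0.007265i
d^4_{2,1}: k∈[0..2] ⇒ -0.367040 +1.450664 -0.764467 = +0.319157;  D = +0.149856-0.281787i
d^4_{3,1}: k∈[0..1] ⇒ +0.610505 -0.804306 = -0.193801;  D = -0.104245-0.163376i
d^4_{4,1}: single k=0 term ⇒ -0.511746;  D = +0.511004-0.027545i
Y_4^{m'}(θ=2.4412,φ=3.239) and Σ D·Y over m':
  (+0.2100-0.3457i)·(+0.0706-0.0290i)  (+0.2067+0.3688i)·(+0.2454-0.0738i)  (-0.0017-0.0000i)·(+0.4216-0.0832i)  (-0.1839+0.3233i)·(+0.2534-0.0248i)  (-0.0969-0.1619i)·(-0.2726+0.0000i)  (-0.2869+0.0073i)·(-0.2534-0.0248i)  (+0.1499-0.2818i)·(+0.4216+0.0832i)  (-0.1042-0.1634i)·(-0.2454-0.0738i)  (+0.5110-0.0275i)·(+0.0706+0.0290i)
Y_4^1(R⁻¹ n̂) = +0.279759+0.135057i

Re=0.2798 Im=0.1351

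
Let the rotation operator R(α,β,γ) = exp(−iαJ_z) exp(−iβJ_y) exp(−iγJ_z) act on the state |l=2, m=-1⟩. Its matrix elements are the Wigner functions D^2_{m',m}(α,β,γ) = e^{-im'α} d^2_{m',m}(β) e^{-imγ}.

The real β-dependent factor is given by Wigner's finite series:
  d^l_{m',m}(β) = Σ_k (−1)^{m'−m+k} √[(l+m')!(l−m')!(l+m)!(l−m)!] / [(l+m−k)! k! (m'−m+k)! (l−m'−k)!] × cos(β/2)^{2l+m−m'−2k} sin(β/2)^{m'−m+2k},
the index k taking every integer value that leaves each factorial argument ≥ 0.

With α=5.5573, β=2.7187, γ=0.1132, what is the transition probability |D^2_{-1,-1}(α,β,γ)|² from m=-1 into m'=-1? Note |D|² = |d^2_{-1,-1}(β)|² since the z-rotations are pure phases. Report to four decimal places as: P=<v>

Split into d^2_{-1,-1}(β=2.7187) × two z-phases.
With c≡cos(β/2)=0.209874 and s≡sin(β/2)=0.977728, N=[1·6·1·6]^{1/2}=6.000000
Admissible k: 0..1 (factorial args all ≥0)
  k=0: (−1)^0·6.0000/(6)·0.2099^4·0.9777^0 = +0.001940
  k=1: (−1)^1·6.0000/(2)·0.2099^2·0.9777^2 = -0.126321
d^2_{-1,-1}(2.7187) = +0.001940 -0.126321 = -0.124381
|D^2_{-1,-1}|² = |d^2_{-1,-1}(β)|² = (-0.124381)² = 0.015471 (the z-rotation phases have unit modulus)

P=0.0155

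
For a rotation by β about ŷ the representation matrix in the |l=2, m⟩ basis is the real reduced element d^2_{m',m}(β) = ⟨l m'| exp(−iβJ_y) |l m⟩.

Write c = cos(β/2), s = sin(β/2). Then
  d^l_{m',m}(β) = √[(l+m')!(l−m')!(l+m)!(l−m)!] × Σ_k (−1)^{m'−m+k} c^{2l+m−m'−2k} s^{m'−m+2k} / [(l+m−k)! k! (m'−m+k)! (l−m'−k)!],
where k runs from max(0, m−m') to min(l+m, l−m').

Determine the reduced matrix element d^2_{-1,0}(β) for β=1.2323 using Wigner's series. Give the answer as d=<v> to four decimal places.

d=0.3836

d^2_{-1,0}(β=1.2323) via Wigner's sum:
Half-angle: c=0.816109, s=0.577897. N=√(1·6·2·2)=4.898979
Admissible k: 1..2 (factorial args all ≥0)
  k=1: (−1)^0·4.8990/(2)·0.8161^3·0.5779^1 = +0.769434
  k=2: (−1)^1·4.8990/(2)·0.8161^1·0.5779^3 = -0.385813
d^2_{-1,0}(1.2323) = +0.769434 -0.385813 = +0.383622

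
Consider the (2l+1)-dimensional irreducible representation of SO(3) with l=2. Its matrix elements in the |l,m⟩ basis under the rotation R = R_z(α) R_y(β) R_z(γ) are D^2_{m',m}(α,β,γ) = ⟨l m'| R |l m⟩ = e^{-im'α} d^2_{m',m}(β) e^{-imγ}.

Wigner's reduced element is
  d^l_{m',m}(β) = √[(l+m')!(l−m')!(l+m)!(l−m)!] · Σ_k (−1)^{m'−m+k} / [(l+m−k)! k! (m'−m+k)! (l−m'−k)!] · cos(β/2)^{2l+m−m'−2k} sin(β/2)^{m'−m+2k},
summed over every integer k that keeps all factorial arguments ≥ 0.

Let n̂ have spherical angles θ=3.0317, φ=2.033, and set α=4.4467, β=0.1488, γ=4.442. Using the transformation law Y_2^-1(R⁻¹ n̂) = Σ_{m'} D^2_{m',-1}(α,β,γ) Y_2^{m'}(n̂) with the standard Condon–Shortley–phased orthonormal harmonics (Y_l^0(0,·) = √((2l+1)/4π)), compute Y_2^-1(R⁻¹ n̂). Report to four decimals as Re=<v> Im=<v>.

Re=-0.0404 Im=0.0642

Need the full column D^2_{m',-1} for m'=−2..2 at α=4.4467, β=0.1488, γ=4.442.
cos(β/2)=0.997234, sin(β/2)=0.074331
d^2_{-2,-1}: single k=1 term ⇒ +0.147432;  D = +0.105943+0.102530i
d^2_{-1,-1}: k∈[0..1] ⇒ +0.988980 -0.016484 = +0.972496;  D = -0.836073+0.496720i
d^2_{0,-1}: k∈[0..1] ⇒ -0.180567 +0.001003 = -0.179564;  D = +0.047963+0.173040i
d^2_{1,-1}: k∈[0..1] ⇒ +0.016484 -0.000031 = +0.016453;  D = +0.016453-0.000077i
d^2_{2,-1}: single k=0 term ⇒ -0.000819;  D = +0.000211-0.000791i
Y_2^{m'}(θ=3.0317,φ=2.033) and Σ D·Y over m':
  (+0.1059+0.1025i)·(-0.0028+0.0037i)  (-0.8361+0.4967i)·(+0.0376+0.0754i)  (+0.0480+0.1730i)·(+0.6194+0.0000i)  (+0.0165-0.0001i)·(-0.0376+0.0754i)  (+0.0002-0.0008i)·(-0.0028-0.0037i)
Y_2^-1(R⁻¹ n̂) = -0.040424+0.064163i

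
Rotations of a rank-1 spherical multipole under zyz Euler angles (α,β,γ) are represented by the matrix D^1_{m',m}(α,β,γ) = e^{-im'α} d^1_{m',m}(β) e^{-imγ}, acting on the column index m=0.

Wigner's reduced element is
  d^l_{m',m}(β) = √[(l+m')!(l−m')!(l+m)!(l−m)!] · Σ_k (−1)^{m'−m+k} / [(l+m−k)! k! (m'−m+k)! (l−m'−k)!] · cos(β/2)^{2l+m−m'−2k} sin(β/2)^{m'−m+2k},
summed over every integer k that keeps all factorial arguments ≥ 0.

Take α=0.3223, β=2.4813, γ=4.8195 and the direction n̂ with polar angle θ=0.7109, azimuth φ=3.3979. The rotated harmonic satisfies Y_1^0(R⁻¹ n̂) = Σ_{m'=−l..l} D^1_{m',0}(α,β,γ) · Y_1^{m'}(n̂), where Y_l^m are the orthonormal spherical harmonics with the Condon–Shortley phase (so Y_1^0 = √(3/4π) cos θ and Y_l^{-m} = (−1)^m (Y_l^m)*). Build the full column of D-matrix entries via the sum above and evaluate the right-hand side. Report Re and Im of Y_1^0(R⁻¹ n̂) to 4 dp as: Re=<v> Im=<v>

Re=-0.4876 Im=0.0000

Need the full column D^1_{m',0} for m'=−1..1 at α=0.3223, β=2.4813, γ=4.8195.
cos(β/2)=0.324181, sin(β/2)=0.945995
d^1_{-1,0}: single k=1 term ⇒ +0.433703;  D = +0.411371+0.137375i
d^1_{0,0}: k∈[0..1] ⇒ +0.105094 -0.894906 = -0.789813;  D = -0.789813+0.000000i
d^1_{1,0}: single k=0 term ⇒ -0.433703;  D = -0.411371+0.137375i
Y_1^{m'}(θ=0.7109,φ=3.3979) and Σ D·Y over m':
  (+0.4114+0.1374i)·(-0.2181+0.0572i)  (-0.7898+0.0000i)·(+0.3703+0.0000i)  (-0.4114+0.1374i)·(+0.2181+0.0572i)
Y_1^0(R⁻¹ n̂) = -0.487551+0.000000i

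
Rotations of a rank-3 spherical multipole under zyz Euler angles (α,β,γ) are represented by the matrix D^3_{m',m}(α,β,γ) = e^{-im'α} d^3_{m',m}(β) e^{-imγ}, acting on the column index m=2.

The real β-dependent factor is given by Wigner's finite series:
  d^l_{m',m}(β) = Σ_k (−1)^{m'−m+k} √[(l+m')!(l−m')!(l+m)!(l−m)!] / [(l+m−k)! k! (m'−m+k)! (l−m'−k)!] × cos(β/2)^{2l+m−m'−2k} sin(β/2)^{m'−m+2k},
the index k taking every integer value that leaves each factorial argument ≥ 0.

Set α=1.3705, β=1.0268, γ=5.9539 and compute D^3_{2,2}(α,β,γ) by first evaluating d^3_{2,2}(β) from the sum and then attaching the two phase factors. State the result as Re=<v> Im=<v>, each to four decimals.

Re=0.1261 Im=0.2246

First d^3_{2,2}(β=1.0268), then the phase factors e^{-i(2)α} and e^{-i(2)γ}:
c=cos(1.0268/2)=0.871080, s=sin(1.0268/2)=0.491142; N=√[120·1·120·1]=120.000000
The bounds max(0,m−m')=0 and min(l+m,l−m')=1 give 2 terms
  k=0: (−1)^0·120.0000/(120)·0.8711^6·0.4911^0 = +0.436865
  k=1: (−1)^1·120.0000/(24)·0.8711^4·0.4911^2 = -0.694409
d^3_{2,2}(1.0268) = +0.436865 -0.694409 = -0.257544
Attach z-rotation phases: D = e^{-i(2)(1.3705)}·(-0.257544)·e^{-i(2)(5.9539)} = +0.126094+0.224564i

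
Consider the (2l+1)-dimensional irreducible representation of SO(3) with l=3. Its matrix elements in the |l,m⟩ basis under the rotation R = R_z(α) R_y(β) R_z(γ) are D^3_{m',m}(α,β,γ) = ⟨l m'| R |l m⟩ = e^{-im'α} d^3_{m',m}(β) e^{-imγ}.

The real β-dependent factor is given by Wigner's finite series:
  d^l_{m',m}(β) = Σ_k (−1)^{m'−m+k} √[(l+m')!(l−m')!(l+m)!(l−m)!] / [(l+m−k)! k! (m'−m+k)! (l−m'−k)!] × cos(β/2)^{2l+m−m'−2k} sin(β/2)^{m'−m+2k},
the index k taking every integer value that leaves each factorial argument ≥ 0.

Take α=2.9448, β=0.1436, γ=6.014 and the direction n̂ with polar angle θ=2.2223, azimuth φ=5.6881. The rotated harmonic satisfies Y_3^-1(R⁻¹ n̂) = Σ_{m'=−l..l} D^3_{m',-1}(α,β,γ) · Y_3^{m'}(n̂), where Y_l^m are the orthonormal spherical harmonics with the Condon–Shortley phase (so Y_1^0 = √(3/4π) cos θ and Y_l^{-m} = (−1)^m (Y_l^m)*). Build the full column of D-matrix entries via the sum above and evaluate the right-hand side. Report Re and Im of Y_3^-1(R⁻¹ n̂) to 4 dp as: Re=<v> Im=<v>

Need the full column D^3_{m',-1} for m'=−3..3 at α=2.9448, β=0.1436, γ=6.014.
cos(β/2)=0.997423, sin(β/2)=0.071738
d^3_{-3,-1}: single k=2 term ⇒ +0.019727;  D = -0.012877+0.014945i
d^3_{-2,-1}: k∈[1..2] ⇒ +0.223949 -0.002317 = +0.221632;  D = +0.174710-0.136371i
d^3_{-1,-1}: k∈[0..2] ⇒ +0.984640 -0.040748 +0.000158 = +0.944050;  D = -0.843398+0.424158i
d^3_{0,-1}: k∈[0..2] ⇒ -0.245324 +0.003807 -0.000007 = -0.241523;  D = -0.232825+0.064232i
d^3_{1,-1}: k∈[0..2] ⇒ +0.030561 -0.000211 +0.000000 = +0.030351;  D = -0.030271+0.002195i
d^3_{2,-1}: k∈[0..1] ⇒ -0.002317 +0.000006 = -0.002311;  D = -0.002293-0.000287i
d^3_{3,-1}: single k=0 term ⇒ +0.000102;  D = -0.000097-0.000032i
Y_3^{m'}(θ=2.2223,φ=5.6881) and Σ D·Y over m':
  (-0.0129+0.0149i)·(-0.0446+0.2050i)  (+0.1747-0.1364i)·(-0.1456-0.3638i)  (-0.8434+0.4242i)·(+0.1784+0.1208i)  (-0.2328+0.0642i)·(+0.2628+0.0000i)  (-0.0303+0.0022i)·(-0.1784+0.1208i)  (-0.0023-0.0003i)·(-0.1456+0.3638i)  (-0.0001-0.0000i)·(+0.0446+0.2050i)
Y_3^-1(R⁻¹ n̂) = -0.334882-0.061185i

Re=-0.3349 Im=-0.0612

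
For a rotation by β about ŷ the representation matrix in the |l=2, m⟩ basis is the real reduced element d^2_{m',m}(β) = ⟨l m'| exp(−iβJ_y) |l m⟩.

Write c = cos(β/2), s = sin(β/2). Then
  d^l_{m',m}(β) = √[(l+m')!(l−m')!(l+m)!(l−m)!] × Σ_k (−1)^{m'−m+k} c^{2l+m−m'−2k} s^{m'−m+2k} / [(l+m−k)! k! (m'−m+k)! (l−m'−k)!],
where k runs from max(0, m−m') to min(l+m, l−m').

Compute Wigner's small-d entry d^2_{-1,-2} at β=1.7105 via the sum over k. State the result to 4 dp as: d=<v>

d^2_{-1,-2}(β=1.7105) via Wigner's sum:
With c≡cos(β/2)=0.656030 and s≡sin(β/2)=0.754735, N=[1·6·1·24]^{1/2}=12.000000
The bounds max(0,m−m')=0 and min(l+m,l−m')=0 give 1 term
  k=0: (−1)^1·12.0000/(6)·0.6560^3·0.7547^1 = -0.426182
d^2_{-1,-2}(1.7105) = -0.426182

d=-0.4262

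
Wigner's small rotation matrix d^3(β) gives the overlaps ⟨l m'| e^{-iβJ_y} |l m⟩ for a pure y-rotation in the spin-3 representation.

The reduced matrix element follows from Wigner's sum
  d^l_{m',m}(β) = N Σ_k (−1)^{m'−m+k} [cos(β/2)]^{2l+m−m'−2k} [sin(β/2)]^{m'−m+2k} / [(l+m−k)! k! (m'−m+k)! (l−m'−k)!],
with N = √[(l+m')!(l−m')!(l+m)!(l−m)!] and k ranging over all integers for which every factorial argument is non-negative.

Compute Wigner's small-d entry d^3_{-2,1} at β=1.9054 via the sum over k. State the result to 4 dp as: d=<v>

d=0.0073

d^3_{-2,1}(β=1.9054) via Wigner's sum:
c=cos(1.9054/2)=0.579485, s=sin(1.9054/2)=0.814983; N=√[1·120·24·2]=75.894664
k∈{3,4} keeps every argument non-negative
  k=3: (−1)^0·75.8947/(12)·0.5795^3·0.8150^3 = +0.666196
  k=4: (−1)^1·75.8947/(24)·0.5795^1·0.8150^5 = -0.658848
d^3_{-2,1}(1.9054) = +0.666196 -0.658848 = +0.007348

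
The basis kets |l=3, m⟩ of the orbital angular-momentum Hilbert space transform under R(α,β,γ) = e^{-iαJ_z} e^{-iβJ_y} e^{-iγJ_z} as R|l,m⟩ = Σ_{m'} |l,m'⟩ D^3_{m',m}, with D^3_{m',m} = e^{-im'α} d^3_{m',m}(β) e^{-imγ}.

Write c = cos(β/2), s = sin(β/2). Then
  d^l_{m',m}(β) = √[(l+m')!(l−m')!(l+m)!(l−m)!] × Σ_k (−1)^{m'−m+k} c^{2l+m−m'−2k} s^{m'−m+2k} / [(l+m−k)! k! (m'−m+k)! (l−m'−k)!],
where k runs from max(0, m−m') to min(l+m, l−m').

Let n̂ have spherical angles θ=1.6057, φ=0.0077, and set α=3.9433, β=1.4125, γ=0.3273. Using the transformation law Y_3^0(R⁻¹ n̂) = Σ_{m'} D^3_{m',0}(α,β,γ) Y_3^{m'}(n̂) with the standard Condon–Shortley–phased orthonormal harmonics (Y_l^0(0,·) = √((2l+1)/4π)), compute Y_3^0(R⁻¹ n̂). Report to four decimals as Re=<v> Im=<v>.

Re=0.1480 Im=0.0000

Need the full column D^3_{m',0} for m'=−3..3 at α=3.9433, β=1.4125, γ=0.3273.
cos(β/2)=0.760801, sin(β/2)=0.648985
d^3_{-3,0}: single k=3 term ⇒ +0.538310;  D = +0.398804-0.361571i
d^3_{-2,0}: k∈[2..3] ⇒ +0.772884 -0.562396 = +0.210488;  D = -0.006865+0.210376i
d^3_{-1,0}: k∈[1..3] ⇒ +0.573034 -1.250920 +0.303414 = -0.374472;  D = +0.260438+0.269075i
d^3_{0,0}: k∈[0..3] ⇒ +0.193922 -1.269979 +0.924111 -0.074715 = -0.226661;  D = -0.226661+0.000000i
d^3_{1,0}: k∈[0..2] ⇒ -0.573034 +1.250920 -0.303414 = +0.374472;  D = -0.260438+0.269075i
d^3_{2,0}: k∈[0..1] ⇒ +0.772884 -0.562396 = +0.210488;  D = -0.006865-0.210376i
d^3_{3,0}: single k=0 term ⇒ -0.538310;  D = -0.398804-0.361571i
Y_3^{m'}(θ=1.6057,φ=0.0077) and Σ D·Y over m':
  (+0.3988-0.3616i)·(+0.4164-0.0096i)  (-0.0069+0.2104i)·(-0.0356+0.0005i)  (+0.2604+0.2691i)·(-0.3210+0.0025i)  (-0.2267+0.0000i)·(+0.0390+0.0000i)  (-0.2604+0.2691i)·(+0.3210+0.0025i)  (-0.0069-0.2104i)·(-0.0356-0.0005i)  (-0.3988-0.3616i)·(-0.4164-0.0096i)
Y_3^0(R⁻¹ n̂) = +0.148014+0.000000i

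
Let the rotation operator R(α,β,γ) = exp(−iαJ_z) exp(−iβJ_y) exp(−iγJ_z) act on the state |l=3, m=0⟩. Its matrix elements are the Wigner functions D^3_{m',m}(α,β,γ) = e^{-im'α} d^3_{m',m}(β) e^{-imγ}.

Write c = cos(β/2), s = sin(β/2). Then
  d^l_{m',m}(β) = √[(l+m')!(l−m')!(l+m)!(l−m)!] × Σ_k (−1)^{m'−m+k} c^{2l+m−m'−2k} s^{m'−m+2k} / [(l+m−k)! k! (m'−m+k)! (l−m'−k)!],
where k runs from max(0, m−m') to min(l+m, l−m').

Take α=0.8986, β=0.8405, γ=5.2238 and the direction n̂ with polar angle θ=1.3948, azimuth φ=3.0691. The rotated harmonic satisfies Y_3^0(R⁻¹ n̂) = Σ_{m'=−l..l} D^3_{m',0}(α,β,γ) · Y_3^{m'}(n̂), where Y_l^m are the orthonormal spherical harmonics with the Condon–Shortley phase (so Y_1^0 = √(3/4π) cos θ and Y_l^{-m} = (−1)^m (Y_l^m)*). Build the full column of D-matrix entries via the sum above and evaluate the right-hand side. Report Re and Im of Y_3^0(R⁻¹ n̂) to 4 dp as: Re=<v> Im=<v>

Need the full column D^3_{m',0} for m'=−3..3 at α=0.8986, β=0.8405, γ=5.2238.
cos(β/2)=0.912987, sin(β/2)=0.407989
d^3_{-3,0}: single k=3 term ⇒ +0.231128;  D = -0.208540+0.099656i
d^3_{-2,0}: k∈[2..3] ⇒ +0.633454 -0.126498 = +0.506957;  D = -0.113799+0.494019i
d^3_{-1,0}: k∈[1..3] ⇒ +0.896523 -0.537094 +0.035752 = +0.395181;  D = +0.246082+0.309212i
d^3_{0,0}: k∈[0..3] ⇒ +0.579145 -1.040872 +0.207857 -0.004612 = -0.258481;  D = -0.258481+0.000000i
d^3_{1,0}: k∈[0..2] ⇒ -0.896523 +0.537094 -0.035752 = -0.395181;  D = -0.246082+0.309212i
d^3_{2,0}: k∈[0..1] ⇒ +0.633454 -0.126498 = +0.506957;  D = -0.113799-0.494019i
d^3_{3,0}: single k=0 term ⇒ -0.231128;  D = +0.208540+0.099656i
Y_3^{m'}(θ=1.3948,φ=3.0691) and Σ D·Y over m':
  (-0.2085+0.0997i)·(-0.3888-0.0859i)  (-0.1138+0.4940i)·(+0.1716+0.0251i)  (+0.2461+0.3092i)·(+0.2687+0.0195i)  (-0.2585+0.0000i)·(-0.1860+0.0000i)  (-0.2461+0.3092i)·(-0.2687+0.0195i)  (-0.1138-0.4940i)·(+0.1716-0.0251i)  (+0.2085+0.0997i)·(+0.3888-0.0859i)
Y_3^0(R⁻¹ n̂) = +0.283723+0.000000i

Re=0.2837 Im=0.0000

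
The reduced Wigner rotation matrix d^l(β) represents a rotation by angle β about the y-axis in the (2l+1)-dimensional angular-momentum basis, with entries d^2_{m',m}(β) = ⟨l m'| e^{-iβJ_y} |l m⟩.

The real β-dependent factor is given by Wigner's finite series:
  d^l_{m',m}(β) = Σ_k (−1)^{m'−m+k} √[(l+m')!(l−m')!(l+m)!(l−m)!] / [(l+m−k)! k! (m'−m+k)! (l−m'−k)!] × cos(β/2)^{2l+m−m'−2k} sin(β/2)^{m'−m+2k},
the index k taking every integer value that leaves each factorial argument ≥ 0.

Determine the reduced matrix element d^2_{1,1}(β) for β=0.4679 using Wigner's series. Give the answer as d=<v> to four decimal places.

d^2_{1,1}(β=0.4679) via Wigner's sum:
Half-angle: c=0.972758, s=0.231822. N=√(6·1·6·1)=6.000000
k: max(0,(1)−(1))=0 … min(2+(1),2−(1))=1
  k=0: (−1)^0·6.0000/(6)·0.9728^4·0.2318^0 = +0.895406
  k=1: (−1)^1·6.0000/(2)·0.9728^2·0.2318^2 = -0.152560
d^2_{1,1}(0.4679) = +0.895406 -0.152560 = +0.742846

d=0.7428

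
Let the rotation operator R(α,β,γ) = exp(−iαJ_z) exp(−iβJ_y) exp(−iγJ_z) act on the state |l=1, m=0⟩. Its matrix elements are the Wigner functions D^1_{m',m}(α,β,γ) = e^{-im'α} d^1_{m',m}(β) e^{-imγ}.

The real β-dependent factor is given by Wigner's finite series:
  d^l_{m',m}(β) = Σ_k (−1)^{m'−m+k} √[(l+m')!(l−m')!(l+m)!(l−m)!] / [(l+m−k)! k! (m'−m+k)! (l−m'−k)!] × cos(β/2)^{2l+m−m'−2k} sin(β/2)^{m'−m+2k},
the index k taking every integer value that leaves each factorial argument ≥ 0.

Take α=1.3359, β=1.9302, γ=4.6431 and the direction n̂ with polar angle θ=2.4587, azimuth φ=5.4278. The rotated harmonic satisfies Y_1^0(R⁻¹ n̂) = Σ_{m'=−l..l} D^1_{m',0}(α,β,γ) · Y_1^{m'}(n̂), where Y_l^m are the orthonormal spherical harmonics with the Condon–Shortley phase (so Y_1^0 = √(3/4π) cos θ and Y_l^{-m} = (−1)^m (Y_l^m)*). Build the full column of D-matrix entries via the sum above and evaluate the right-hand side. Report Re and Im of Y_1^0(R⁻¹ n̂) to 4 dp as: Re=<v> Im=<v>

Need the full column D^1_{m',0} for m'=−1..1 at α=1.3359, β=1.9302, γ=4.6431.
cos(β/2)=0.569335, sin(β/2)=0.822106
d^1_{-1,0}: single k=1 term ⇒ +0.661927;  D = +0.154058+0.643750i
d^1_{0,0}: k∈[0..1] ⇒ +0.324142 -0.675858 = -0.351716;  D = -0.351716+0.000000i
d^1_{1,0}: single k=0 term ⇒ -0.661927;  D = -0.154058+0.643750i
Y_1^{m'}(θ=2.4587,φ=5.4278) and Σ D·Y over m':
  (+0.1541+0.6437i)·(+0.1430+0.1646i)  (-0.3517+0.0000i)·(-0.3790+0.0000i)  (-0.1541+0.6437i)·(-0.1430+0.1646i)
Y_1^0(R⁻¹ n̂) = -0.034505+0.000000i

Re=-0.0345 Im=0.0000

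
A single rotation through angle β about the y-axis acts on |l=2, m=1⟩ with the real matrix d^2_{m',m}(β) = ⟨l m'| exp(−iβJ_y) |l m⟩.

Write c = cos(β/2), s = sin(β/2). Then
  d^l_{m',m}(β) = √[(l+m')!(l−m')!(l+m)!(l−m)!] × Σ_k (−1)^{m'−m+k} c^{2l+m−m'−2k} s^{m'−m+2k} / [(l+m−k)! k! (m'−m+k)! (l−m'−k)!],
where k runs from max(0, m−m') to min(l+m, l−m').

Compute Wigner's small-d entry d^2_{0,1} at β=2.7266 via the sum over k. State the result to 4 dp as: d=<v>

d=-0.4519

d^2_{0,1}(β=2.7266) via Wigner's sum:
c=cos(2.7266/2)=0.206011, s=sin(2.7266/2)=0.978550; N=√[2·2·6·1]=4.898979
Admissible k: 1..2 (factorial args all ≥0)
  k=1: (−1)^0·4.8990/(2)·0.2060^3·0.9785^1 = +0.020957
  k=2: (−1)^1·4.8990/(2)·0.2060^1·0.9785^3 = -0.472840
d^2_{0,1}(2.7266) = +0.020957 -0.472840 = -0.451883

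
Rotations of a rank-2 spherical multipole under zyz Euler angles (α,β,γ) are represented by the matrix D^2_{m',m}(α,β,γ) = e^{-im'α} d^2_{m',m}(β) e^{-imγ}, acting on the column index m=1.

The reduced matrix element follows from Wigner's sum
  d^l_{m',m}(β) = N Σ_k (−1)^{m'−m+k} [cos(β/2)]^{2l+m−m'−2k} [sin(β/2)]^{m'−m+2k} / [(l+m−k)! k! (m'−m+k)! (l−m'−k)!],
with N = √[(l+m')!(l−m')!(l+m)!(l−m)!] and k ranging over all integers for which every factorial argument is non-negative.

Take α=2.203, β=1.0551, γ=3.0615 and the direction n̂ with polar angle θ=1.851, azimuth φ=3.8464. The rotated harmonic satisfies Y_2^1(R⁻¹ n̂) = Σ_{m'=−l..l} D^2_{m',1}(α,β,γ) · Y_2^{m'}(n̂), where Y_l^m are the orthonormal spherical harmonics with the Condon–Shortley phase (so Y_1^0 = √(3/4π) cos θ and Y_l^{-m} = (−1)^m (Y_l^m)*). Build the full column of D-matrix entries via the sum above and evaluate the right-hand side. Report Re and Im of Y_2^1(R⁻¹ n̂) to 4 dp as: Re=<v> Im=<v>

Re=-0.0196 Im=-0.1479

Need the full column D^2_{m',1} for m'=−2..2 at α=2.203, β=1.0551, γ=3.0615.
cos(β/2)=0.864043, sin(β/2)=0.503418
d^2_{-2,1}: single k=3 term ⇒ +0.220471;  D = +0.049467+0.214850i
d^2_{-1,1}: k∈[2..3] ⇒ +0.567609 -0.064227 = +0.503383;  D = +0.328998-0.380992i
d^2_{0,1}: k∈[1..2] ⇒ +0.795446 -0.270021 = +0.525425;  D = -0.523740-0.042038i
d^2_{1,1}: k∈[0..1] ⇒ +0.557367 -0.567609 = -0.010242;  D = -0.005372-0.008720i
d^2_{2,1}: single k=0 term ⇒ -0.649479;  D = -0.244809+0.601574i
Y_2^{m'}(θ=1.851,φ=3.8464) and Σ D·Y over m':
  (+0.0495+0.2148i)·(+0.0572-0.3521i)  (+0.3290-0.3810i)·(+0.1564-0.1330i)  (-0.5237-0.0420i)·(-0.2430+0.0000i)  (-0.0054-0.0087i)·(-0.1564-0.1330i)  (-0.2448+0.6016i)·(+0.0572+0.3521i)
Y_2^1(R⁻¹ n̂) = -0.019614-0.147932i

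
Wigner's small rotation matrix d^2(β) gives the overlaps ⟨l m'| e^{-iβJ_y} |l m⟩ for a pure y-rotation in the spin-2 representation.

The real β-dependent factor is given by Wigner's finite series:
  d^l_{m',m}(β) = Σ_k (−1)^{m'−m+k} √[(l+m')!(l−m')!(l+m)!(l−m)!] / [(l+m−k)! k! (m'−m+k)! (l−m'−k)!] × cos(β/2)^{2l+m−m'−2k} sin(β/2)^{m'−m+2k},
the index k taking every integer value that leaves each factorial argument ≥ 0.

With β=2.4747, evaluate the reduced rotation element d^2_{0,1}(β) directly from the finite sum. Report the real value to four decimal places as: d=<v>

d^2_{0,1}(β=2.4747) via Wigner's sum:
Half-angle: c=0.327301, s=0.944920. N=√(2·2·6·1)=4.898979
Admissible k: 1..2 (factorial args all ≥0)
  k=1: (−1)^0·4.8990/(2)·0.3273^3·0.9449^1 = +0.081155
  k=2: (−1)^1·4.8990/(2)·0.3273^1·0.9449^3 = -0.676408
d^2_{0,1}(2.4747) = +0.081155 -0.676408 = -0.595253

d=-0.5953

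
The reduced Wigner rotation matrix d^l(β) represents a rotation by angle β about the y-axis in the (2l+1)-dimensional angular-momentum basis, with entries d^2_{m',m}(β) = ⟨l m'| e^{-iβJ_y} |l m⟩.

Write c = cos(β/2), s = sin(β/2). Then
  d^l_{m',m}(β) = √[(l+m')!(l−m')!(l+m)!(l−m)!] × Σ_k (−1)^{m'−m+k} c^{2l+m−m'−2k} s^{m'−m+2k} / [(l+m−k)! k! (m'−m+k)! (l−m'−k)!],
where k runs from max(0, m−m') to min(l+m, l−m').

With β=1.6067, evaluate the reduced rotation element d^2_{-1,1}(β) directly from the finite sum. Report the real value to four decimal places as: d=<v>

d=0.4808

d^2_{-1,1}(β=1.6067) via Wigner's sum:
Half-angle: c=0.694300, s=0.719686. N=√(1·6·6·1)=6.000000
The bounds max(0,m−m')=2 and min(l+m,l−m')=3 give 2 terms
  k=2: (−1)^0·6.0000/(2)·0.6943^2·0.7197^2 = +0.749034
  k=3: (−1)^1·6.0000/(6)·0.6943^0·0.7197^4 = -0.268270
d^2_{-1,1}(1.6067) = +0.749034 -0.268270 = +0.480764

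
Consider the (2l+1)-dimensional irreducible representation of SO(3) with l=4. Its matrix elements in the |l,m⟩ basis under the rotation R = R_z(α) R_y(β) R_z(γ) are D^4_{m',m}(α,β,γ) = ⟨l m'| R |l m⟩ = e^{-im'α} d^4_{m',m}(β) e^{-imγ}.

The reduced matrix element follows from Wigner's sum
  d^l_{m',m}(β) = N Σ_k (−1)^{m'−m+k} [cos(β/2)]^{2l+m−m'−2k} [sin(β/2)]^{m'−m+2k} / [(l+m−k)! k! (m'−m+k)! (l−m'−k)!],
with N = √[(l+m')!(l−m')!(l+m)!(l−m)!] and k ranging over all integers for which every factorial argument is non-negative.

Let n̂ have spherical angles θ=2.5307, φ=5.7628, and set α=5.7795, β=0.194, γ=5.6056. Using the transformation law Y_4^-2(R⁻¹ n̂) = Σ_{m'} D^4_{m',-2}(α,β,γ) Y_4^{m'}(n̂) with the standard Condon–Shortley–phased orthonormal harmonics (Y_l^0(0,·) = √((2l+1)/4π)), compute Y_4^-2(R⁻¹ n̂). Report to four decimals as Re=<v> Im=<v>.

Need the full column D^4_{m',-2} for m'=−4..4 at α=5.7795, β=0.194, γ=5.6056.
cos(β/2)=0.995299, sin(β/2)=0.096848
d^4_{-4,-2}: single k=2 term ⇒ +0.048248;  D = -0.046996+0.010921i
d^4_{-3,-2}: k∈[1..2] ⇒ +0.350615 -0.009959 = +0.340655;  D = -0.327821-0.092624i
d^4_{-2,-2}: k∈[0..2] ⇒ +0.963006 -0.109417 +0.001295 = +0.854885;  D = -0.608319-0.600646i
d^4_{-1,-2}: k∈[0..2] ⇒ -0.397560 +0.018821 -0.000119 = -0.378857;  D = +0.107630+0.363247i
d^4_{0,-2}: k∈[0..2] ⇒ +0.086502 -0.002184 +0.000008 = +0.084325;  D = +0.018042-0.082373i
d^4_{1,-2}: k∈[0..2] ⇒ -0.012547 +0.000178 -0.000000 = -0.012370;  D = -0.008150+0.009305i
d^4_{2,-2}: k∈[0..2] ⇒ +0.001295 -0.000010 +0.000000 = +0.001285;  D = +0.001208-0.000438i
d^4_{3,-2}: k∈[0..1] ⇒ -0.000094 +0.000000 = -0.000094;  D = -0.000093-0.000015i
d^4_{4,-2}: single k=0 term ⇒ +0.000004;  D = +0.000003+0.000003i
Y_4^{m'}(θ=2.5307,φ=5.7628) and Σ D·Y over m':
  (-0.0470+0.0109i)·(-0.0234+0.0418i)  (-0.3278-0.0926i)·(-0.0019-0.1935i)  (-0.6083-0.6006i)·(+0.2057+0.3511i)  (+0.1076+0.3632i)·(-0.3273-0.1875i)  (+0.0180-0.0824i)·(-0.1451+0.0000i)  (-0.0081+0.0093i)·(+0.3273-0.1875i)  (+0.0012-0.0004i)·(+0.2057-0.3511i)  (-0.0001-0.0000i)·(+0.0019-0.1935i)  (+0.0000+0.0000i)·(-0.0234-0.0418i)
Y_4^-2(R⁻¹ n̂) = +0.098517-0.398765i

Re=0.0985 Im=-0.3988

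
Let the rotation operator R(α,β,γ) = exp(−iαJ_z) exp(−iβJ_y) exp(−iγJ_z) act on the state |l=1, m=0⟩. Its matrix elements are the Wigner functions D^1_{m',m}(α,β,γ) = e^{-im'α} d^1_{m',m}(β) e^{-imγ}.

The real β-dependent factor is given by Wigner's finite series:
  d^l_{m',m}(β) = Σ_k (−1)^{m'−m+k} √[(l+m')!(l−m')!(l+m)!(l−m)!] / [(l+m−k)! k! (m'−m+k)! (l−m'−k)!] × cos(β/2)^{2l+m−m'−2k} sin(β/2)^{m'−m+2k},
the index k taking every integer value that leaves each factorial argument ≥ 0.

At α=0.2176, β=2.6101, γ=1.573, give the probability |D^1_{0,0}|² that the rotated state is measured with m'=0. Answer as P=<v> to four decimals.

Split into d^1_{0,0}(β=2.6101) × two z-phases.
Half-angle: c=0.262629, s=0.964897. N=√(1·1·1·1)=1.000000
k∈{0,1} keeps every argument non-negative
  k=0: (−1)^0·1.0000/(1)·0.2626^2·0.9649^0 = +0.068974
  k=1: (−1)^1·1.0000/(1)·0.2626^0·0.9649^2 = -0.931026
d^1_{0,0}(2.6101) = +0.068974 -0.931026 = -0.862052
|D^1_{0,0}|² = |d^1_{0,0}(β)|² = (-0.862052)² = 0.743133 (the z-rotation phases have unit modulus)

P=0.7431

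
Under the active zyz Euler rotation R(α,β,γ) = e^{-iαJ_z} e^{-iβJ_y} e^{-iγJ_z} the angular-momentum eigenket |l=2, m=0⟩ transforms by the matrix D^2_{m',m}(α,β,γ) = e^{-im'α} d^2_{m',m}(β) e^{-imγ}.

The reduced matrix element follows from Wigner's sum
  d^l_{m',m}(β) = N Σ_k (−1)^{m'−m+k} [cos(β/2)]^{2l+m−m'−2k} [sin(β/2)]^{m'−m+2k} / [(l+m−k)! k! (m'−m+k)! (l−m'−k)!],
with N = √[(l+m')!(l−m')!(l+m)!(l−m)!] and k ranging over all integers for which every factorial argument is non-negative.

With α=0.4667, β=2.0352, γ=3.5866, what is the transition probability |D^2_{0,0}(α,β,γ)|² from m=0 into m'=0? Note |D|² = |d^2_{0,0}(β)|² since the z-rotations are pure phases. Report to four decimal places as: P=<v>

Split into d^2_{0,0}(β=2.0352) × two z-phases.
With c≡cos(β/2)=0.525410 and s≡sin(β/2)=0.850849, N=[2·2·2·2]^{1/2}=4.000000
Admissible k: 0..2 (factorial args all ≥0)
  k=0: (−1)^0·4.0000/(4)·0.5254^4·0.8508^0 = +0.076206
  k=1: (−1)^1·4.0000/(1)·0.5254^2·0.8508^2 = -0.799395
  k=2: (−1)^2·4.0000/(4)·0.5254^0·0.8508^4 = +0.524096
d^2_{0,0}(2.0352) = +0.076206 -0.799395 +0.524096 = -0.199092
|D^2_{0,0}|² = |d^2_{0,0}(β)|² = (-0.199092)² = 0.039638 (the z-rotation phases have unit modulus)

P=0.0396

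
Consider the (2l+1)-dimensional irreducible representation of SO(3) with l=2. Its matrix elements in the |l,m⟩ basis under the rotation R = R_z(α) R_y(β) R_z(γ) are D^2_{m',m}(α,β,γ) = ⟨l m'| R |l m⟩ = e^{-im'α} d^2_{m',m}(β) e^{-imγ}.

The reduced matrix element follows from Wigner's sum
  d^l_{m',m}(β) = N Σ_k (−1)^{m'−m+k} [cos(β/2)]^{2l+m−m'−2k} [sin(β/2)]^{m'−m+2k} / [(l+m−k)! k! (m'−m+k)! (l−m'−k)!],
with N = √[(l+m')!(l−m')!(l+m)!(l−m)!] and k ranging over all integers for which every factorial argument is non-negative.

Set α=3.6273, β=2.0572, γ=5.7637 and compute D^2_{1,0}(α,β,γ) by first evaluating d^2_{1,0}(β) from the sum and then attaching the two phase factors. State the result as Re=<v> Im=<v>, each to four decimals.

Re=-0.4476 Im=0.2363

First d^2_{1,0}(β=2.0572), then the phase factors e^{-i(1)α} and e^{-i(0)γ}:
Half-angle: c=0.516019, s=0.856577. N=√(6·1·2·2)=4.898979
The bounds max(0,m−m')=0 and min(l+m,l−m')=1 give 2 terms
  k=0: (−1)^1·4.8990/(2)·0.5160^3·0.8566^1 = -0.288296
  k=1: (−1)^2·4.8990/(2)·0.5160^1·0.8566^3 = +0.794403
d^2_{1,0}(2.0572) = -0.288296 +0.794403 = +0.506107
Attach z-rotation phases: D = e^{-i(1)(3.6273)}·(+0.506107)·e^{-i(0)(5.7637)} = -0.447573+0.236268i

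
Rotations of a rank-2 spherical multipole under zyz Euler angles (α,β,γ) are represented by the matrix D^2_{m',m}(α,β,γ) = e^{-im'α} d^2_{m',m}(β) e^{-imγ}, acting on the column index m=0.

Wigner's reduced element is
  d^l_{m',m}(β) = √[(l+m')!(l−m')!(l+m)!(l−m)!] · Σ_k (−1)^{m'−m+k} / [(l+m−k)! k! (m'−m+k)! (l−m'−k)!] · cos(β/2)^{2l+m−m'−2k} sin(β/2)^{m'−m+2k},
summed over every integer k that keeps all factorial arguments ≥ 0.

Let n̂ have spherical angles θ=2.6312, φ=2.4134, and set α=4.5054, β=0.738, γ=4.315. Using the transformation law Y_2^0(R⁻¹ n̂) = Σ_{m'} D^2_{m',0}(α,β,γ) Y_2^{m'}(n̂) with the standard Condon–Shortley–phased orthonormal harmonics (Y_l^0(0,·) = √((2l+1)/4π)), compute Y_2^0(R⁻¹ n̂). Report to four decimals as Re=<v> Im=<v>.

Need the full column D^2_{m',0} for m'=−2..2 at α=4.5054, β=0.738, γ=4.315.
cos(β/2)=0.932688, sin(β/2)=0.360683
d^2_{-2,0}: single k=2 term ⇒ +0.277204;  D = -0.253788+0.111507i
d^2_{-1,0}: k∈[1..2] ⇒ +0.716822 -0.107199 = +0.609623;  D = -0.125286-0.596610i
d^2_{0,0}: k∈[0..2] ⇒ +0.756740 -0.452673 +0.016924 = +0.320991;  D = +0.320991+0.000000i
d^2_{1,0}: k∈[0..1] ⇒ -0.716822 +0.107199 = -0.609623;  D = +0.125286-0.596610i
d^2_{2,0}: single k=0 term ⇒ +0.277204;  D = -0.253788-0.111507i
Y_2^{m'}(θ=2.6312,φ=2.4134) and Σ D·Y over m':
  (-0.2538+0.1115i)·(+0.0105+0.0916i)  (-0.1253-0.5966i)·(+0.2458+0.2192i)  (+0.3210+0.0000i)·(+0.4050+0.0000i)  (+0.1253-0.5966i)·(-0.2458+0.2192i)  (-0.2538-0.1115i)·(+0.0105-0.0916i)
Y_2^0(R⁻¹ n̂) = +0.304147+0.000000i

Re=0.3041 Im=0.0000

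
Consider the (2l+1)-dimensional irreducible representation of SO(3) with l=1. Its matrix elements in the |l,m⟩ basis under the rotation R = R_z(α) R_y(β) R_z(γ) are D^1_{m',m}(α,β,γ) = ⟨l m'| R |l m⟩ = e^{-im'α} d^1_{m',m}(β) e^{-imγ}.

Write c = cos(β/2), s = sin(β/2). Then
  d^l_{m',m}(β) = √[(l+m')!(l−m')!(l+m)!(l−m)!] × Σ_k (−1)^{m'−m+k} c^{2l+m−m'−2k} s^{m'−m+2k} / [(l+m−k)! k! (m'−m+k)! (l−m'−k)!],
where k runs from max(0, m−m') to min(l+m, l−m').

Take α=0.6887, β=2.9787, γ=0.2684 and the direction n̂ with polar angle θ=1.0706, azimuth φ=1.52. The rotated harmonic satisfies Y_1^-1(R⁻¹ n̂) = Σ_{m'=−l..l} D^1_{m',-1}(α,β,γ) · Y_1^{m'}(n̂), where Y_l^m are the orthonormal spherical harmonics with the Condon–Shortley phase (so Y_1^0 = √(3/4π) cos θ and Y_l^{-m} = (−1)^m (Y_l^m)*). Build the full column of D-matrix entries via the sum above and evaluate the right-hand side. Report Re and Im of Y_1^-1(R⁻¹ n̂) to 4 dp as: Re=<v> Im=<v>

Re=-0.1609 Im=-0.2766

Need the full column D^1_{m',-1} for m'=−1..1 at α=0.6887, β=2.9787, γ=0.2684.
cos(β/2)=0.081356, sin(β/2)=0.996685
d^1_{-1,-1}: single k=0 term ⇒ +0.006619;  D = +0.003812+0.005411i
d^1_{0,-1}: single k=0 term ⇒ -0.114674;  D = -0.110568-0.030410i
d^1_{1,-1}: single k=0 term ⇒ +0.993381;  D = +0.906924-0.405334i
Y_1^{m'}(θ=1.0706,φ=1.52) and Σ D·Y over m':
  (+0.0038+0.0054i)·(+0.0154-0.3028i)  (-0.1106-0.0304i)·(+0.2343+0.0000i)  (+0.9069-0.4053i)·(-0.0154-0.3028i)
Y_1^-1(R⁻¹ n̂) = -0.160898-0.276552i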